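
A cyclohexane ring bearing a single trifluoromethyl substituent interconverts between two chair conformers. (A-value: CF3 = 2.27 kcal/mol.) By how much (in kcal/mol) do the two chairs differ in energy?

2.27 kcal/mol

A monosubstituted cyclohexane has one chair with the trifluoromethyl group axial (E = A = 2.27 kcal/mol) and one with it equatorial (E = 0).
ΔE = 2.27 − 0 = 2.27 kcal/mol.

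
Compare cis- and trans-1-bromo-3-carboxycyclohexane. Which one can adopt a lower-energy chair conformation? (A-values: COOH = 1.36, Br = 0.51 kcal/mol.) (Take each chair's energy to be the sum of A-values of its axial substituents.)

At 1,3 positions (parity same): cis → (e,e or a,a); trans → (a,e or e,a).
Best chair for cis: E = 0.00 kcal/mol; best chair for trans: E = 0.51 kcal/mol.
The cis isomer is lower by 0.51 kcal/mol.

cis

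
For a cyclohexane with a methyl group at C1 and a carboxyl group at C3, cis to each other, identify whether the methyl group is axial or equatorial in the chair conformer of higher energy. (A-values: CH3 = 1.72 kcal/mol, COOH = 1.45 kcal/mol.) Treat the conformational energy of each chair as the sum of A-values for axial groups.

C1 and C3 have the same parity, so for the cis isomer the two substituents are e,e in one chair and a,a in the other.
Chair I (methyl axial, carboxyl axial): E = 3.17 kcal/mol.
Chair II (methyl equatorial, carboxyl equatorial): E = 0.00 kcal/mol.
Chair I is the less stable (higher-energy) conformer, and in that chair the methyl group is axial.

axial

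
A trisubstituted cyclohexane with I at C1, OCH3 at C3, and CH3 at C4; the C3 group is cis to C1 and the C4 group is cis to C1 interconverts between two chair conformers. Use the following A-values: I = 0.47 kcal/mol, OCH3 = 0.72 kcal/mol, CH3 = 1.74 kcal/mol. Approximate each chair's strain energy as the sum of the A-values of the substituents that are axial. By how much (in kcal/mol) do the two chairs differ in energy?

0.55 kcal/mol

Chair I (iodo axial, methoxy axial, methyl equatorial): E = 1.19 kcal/mol.
Chair II (iodo equatorial, methoxy equatorial, methyl axial): E = 1.74 kcal/mol.
ΔE = 1.74 − 1.19 = 0.55 kcal/mol; chair I is more stable.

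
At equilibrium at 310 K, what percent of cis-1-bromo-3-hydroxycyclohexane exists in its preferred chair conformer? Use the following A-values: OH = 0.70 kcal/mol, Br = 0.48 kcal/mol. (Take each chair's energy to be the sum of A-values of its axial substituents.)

87.2%

C1 and C3 have the same parity, so for the cis isomer the two substituents are e,e in one chair and a,a in the other.
Chair I (hydroxyl axial, bromo axial): E = 1.18 kcal/mol; chair II (hydroxyl equatorial, bromo equatorial): E = 0.00 kcal/mol.
ΔG = 1.18 kcal/mol between the two chairs.
K = exp(ΔG/RT) with R = 1.987×10⁻³ kcal mol⁻¹ K⁻¹ and T = 310 K gives K ≈ 6.79.
Fraction in the lower-energy chair = K/(K+1) = 87.2%.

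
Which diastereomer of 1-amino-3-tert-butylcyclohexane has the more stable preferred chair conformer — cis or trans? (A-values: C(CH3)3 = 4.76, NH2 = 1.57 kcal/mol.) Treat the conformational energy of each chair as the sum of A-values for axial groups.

At 1,3 positions (parity same): cis → (e,e or a,a); trans → (a,e or e,a).
Best chair for cis: E = 0.00 kcal/mol; best chair for trans: E = 1.57 kcal/mol.
The cis isomer is lower by 1.57 kcal/mol.

cis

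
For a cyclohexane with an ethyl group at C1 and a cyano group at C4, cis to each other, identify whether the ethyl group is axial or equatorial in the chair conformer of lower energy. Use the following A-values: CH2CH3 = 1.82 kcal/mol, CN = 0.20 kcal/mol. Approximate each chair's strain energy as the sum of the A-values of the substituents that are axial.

equatorial

C1 and C4 have opposite parity, so for the cis isomer the two substituents are one axial and one equatorial in each chair.
Chair I (ethyl axial, cyano equatorial): E = 1.82 kcal/mol.
Chair II (ethyl equatorial, cyano axial): E = 0.20 kcal/mol.
Chair II is the more stable (lower-energy) conformer, and in that chair the ethyl group is equatorial.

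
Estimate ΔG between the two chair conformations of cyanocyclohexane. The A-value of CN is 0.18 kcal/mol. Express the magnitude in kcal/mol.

0.18 kcal/mol

A monosubstituted cyclohexane has one chair with the cyano group axial (E = A = 0.18 kcal/mol) and one with it equatorial (E = 0).
ΔE = 0.18 − 0 = 0.18 kcal/mol.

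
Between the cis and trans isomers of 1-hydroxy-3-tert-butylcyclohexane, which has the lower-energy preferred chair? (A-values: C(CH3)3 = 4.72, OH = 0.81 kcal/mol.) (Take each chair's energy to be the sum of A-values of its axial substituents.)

At 1,3 positions (parity same): cis → (e,e or a,a); trans → (a,e or e,a).
Best chair for cis: E = 0.00 kcal/mol; best chair for trans: E = 0.81 kcal/mol.
The cis isomer is lower by 0.81 kcal/mol.

cis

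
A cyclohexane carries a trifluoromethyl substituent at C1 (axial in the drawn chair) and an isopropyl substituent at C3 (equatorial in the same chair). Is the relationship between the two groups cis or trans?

trans

C1 and C3 have the same parity, so their axial bonds point in the same direction.
With same-parity carbons, two substituents on the same face are both axial or both equatorial; opposite faces give one of each.
Here the groups are axial/equatorial → opposite face → trans.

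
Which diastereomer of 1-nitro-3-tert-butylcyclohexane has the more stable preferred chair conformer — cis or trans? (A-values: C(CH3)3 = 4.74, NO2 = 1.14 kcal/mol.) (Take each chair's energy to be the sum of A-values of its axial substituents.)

cis

At 1,3 positions (parity same): cis → (e,e or a,a); trans → (a,e or e,a).
Best chair for cis: E = 0.00 kcal/mol; best chair for trans: E = 1.14 kcal/mol.
The cis isomer is lower by 1.14 kcal/mol.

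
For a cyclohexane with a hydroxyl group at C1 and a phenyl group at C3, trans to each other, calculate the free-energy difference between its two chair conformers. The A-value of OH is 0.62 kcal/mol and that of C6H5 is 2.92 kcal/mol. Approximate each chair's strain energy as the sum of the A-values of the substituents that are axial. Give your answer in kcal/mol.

2.30 kcal/mol

C1 and C3 have the same parity, so for the trans isomer the two substituents are one axial and one equatorial in each chair.
Chair I (hydroxyl axial, phenyl equatorial): E = 0.62 kcal/mol.
Chair II (hydroxyl equatorial, phenyl axial): E = 2.92 kcal/mol.
ΔE = 2.92 − 0.62 = 2.30 kcal/mol; chair I is more stable.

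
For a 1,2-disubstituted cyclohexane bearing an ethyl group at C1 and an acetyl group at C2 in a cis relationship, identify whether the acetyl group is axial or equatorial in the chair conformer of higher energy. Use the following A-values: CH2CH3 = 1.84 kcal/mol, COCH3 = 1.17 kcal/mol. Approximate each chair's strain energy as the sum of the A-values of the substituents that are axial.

C1 and C2 have opposite parity, so for the cis isomer the two substituents are one axial and one equatorial in each chair.
Chair I (ethyl axial, acetyl equatorial): E = 1.84 kcal/mol.
Chair II (ethyl equatorial, acetyl axial): E = 1.17 kcal/mol.
Chair I is the less stable (higher-energy) conformer, and in that chair the acetyl group is equatorial.

equatorial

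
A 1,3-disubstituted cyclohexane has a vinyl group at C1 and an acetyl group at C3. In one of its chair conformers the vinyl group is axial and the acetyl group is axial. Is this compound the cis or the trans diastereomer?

cis

C1 and C3 have the same parity, so their axial bonds point in the same direction.
With same-parity carbons, two substituents on the same face are both axial or both equatorial; opposite faces give one of each.
Here the groups are axial/axial → same face → cis.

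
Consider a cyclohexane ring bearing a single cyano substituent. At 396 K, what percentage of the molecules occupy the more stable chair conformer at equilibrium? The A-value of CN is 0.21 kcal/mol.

One chair has the cyano group axial (E = 0.21 kcal/mol) and the other has it equatorial (E = 0).
ΔG = 0.21 kcal/mol between the two chairs.
K = exp(ΔG/RT) with R = 1.987×10⁻³ kcal mol⁻¹ K⁻¹ and T = 396 K gives K ≈ 1.31.
Fraction in the lower-energy chair = K/(K+1) = 56.6%.

56.6%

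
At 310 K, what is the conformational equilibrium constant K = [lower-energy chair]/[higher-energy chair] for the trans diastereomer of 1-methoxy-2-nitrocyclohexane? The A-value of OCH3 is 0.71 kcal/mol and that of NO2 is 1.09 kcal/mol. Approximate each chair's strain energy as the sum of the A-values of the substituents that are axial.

C1 and C2 have opposite parity, so for the trans isomer the two substituents are e,e in one chair and a,a in the other.
Chair I (methoxy axial, nitro axial): E = 1.80 kcal/mol; chair II (methoxy equatorial, nitro equatorial): E = 0.00 kcal/mol.
ΔG = 1.80 kcal/mol between the two chairs.
K = exp(ΔG/RT) with R = 1.987×10⁻³ kcal mol⁻¹ K⁻¹ and T = 310 K gives K ≈ 18.6.

K ≈ 18.6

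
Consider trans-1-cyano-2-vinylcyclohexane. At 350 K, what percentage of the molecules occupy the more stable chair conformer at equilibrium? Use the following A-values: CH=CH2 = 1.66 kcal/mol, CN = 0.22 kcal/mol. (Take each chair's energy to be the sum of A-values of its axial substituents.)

93.7%

C1 and C2 have opposite parity, so for the trans isomer the two substituents are e,e in one chair and a,a in the other.
Chair I (vinyl axial, cyano axial): E = 1.88 kcal/mol; chair II (vinyl equatorial, cyano equatorial): E = 0.00 kcal/mol.
ΔG = 1.88 kcal/mol between the two chairs.
K = exp(ΔG/RT) with R = 1.987×10⁻³ kcal mol⁻¹ K⁻¹ and T = 350 K gives K ≈ 14.9.
Fraction in the lower-energy chair = K/(K+1) = 93.7%.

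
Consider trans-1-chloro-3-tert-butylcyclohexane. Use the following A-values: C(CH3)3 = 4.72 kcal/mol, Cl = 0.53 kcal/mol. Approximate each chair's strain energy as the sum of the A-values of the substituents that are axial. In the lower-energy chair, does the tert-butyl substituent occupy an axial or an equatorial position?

C1 and C3 have the same parity, so for the trans isomer the two substituents are one axial and one equatorial in each chair.
Chair I (tert-butyl axial, chloro equatorial): E = 4.72 kcal/mol.
Chair II (tert-butyl equatorial, chloro axial): E = 0.53 kcal/mol.
Chair II is the more stable (lower-energy) conformer, and in that chair the tert-butyl group is equatorial.

equatorial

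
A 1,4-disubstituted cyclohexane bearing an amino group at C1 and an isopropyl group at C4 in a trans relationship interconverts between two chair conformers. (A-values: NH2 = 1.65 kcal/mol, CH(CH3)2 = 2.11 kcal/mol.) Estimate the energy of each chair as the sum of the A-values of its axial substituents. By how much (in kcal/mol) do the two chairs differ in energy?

C1 and C4 have opposite parity, so for the trans isomer the two substituents are e,e in one chair and a,a in the other.
Chair I (amino axial, isopropyl axial): E = 3.76 kcal/mol.
Chair II (amino equatorial, isopropyl equatorial): E = 0.00 kcal/mol.
ΔE = 3.76 − 0.00 = 3.76 kcal/mol; chair II is more stable.

3.76 kcal/mol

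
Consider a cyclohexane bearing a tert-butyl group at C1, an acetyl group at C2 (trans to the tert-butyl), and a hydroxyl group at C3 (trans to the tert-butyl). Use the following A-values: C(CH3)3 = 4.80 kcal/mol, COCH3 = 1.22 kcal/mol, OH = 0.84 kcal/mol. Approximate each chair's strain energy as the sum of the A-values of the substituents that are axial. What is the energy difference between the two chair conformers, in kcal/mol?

Chair I (tert-butyl axial, acetyl axial, hydroxyl equatorial): E = 6.02 kcal/mol.
Chair II (tert-butyl equatorial, acetyl equatorial, hydroxyl axial): E = 0.84 kcal/mol.
ΔE = 6.02 − 0.84 = 5.18 kcal/mol; chair II is more stable.

5.18 kcal/mol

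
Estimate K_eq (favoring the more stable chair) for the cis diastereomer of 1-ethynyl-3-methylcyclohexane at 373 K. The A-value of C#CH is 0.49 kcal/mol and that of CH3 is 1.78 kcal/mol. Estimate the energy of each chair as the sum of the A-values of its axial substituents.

C1 and C3 have the same parity, so for the cis isomer the two substituents are e,e in one chair and a,a in the other.
Chair I (ethynyl axial, methyl axial): E = 2.27 kcal/mol; chair II (ethynyl equatorial, methyl equatorial): E = 0.00 kcal/mol.
ΔG = 2.27 kcal/mol between the two chairs.
K = exp(ΔG/RT) with R = 1.987×10⁻³ kcal mol⁻¹ K⁻¹ and T = 373 K gives K ≈ 21.4.

K ≈ 21.4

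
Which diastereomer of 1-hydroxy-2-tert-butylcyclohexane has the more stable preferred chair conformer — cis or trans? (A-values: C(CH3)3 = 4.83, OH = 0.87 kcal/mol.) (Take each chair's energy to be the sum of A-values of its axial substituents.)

trans

At 1,2 positions (parity opposite): cis → (a,e or e,a); trans → (e,e or a,a).
Best chair for cis: E = 0.87 kcal/mol; best chair for trans: E = 0.00 kcal/mol.
The trans isomer is lower by 0.87 kcal/mol.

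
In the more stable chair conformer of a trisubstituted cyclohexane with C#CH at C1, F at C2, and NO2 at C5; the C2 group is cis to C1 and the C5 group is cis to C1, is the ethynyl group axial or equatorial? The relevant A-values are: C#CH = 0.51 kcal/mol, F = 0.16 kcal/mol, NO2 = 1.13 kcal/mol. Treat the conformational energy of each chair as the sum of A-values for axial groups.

Chair I (ethynyl axial, fluoro equatorial, nitro axial): E = 1.64 kcal/mol.
Chair II (ethynyl equatorial, fluoro axial, nitro equatorial): E = 0.16 kcal/mol.
Chair II is the more stable (lower-energy) conformer, and in that chair the ethynyl group is equatorial.

equatorial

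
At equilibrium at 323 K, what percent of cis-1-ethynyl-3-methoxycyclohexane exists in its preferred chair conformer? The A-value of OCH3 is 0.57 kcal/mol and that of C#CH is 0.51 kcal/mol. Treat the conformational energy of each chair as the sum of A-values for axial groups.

84.3%

C1 and C3 have the same parity, so for the cis isomer the two substituents are e,e in one chair and a,a in the other.
Chair I (methoxy axial, ethynyl axial): E = 1.08 kcal/mol; chair II (methoxy equatorial, ethynyl equatorial): E = 0.00 kcal/mol.
ΔG = 1.08 kcal/mol between the two chairs.
K = exp(ΔG/RT) with R = 1.987×10⁻³ kcal mol⁻¹ K⁻¹ and T = 323 K gives K ≈ 5.38.
Fraction in the lower-energy chair = K/(K+1) = 84.3%.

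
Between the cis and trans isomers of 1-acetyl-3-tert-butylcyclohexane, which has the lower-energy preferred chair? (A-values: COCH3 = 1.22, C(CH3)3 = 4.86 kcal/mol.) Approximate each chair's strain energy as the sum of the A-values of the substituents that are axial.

cis

At 1,3 positions (parity same): cis → (e,e or a,a); trans → (a,e or e,a).
Best chair for cis: E = 0.00 kcal/mol; best chair for trans: E = 1.22 kcal/mol.
The cis isomer is lower by 1.22 kcal/mol.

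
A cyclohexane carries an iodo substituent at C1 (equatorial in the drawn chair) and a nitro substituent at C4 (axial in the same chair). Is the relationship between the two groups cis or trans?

cis

C1 and C4 have opposite parity, so their axial bonds point in opposite directions.
With opposite-parity carbons, two substituents on the same face are one axial and one equatorial; opposite faces give both axial or both equatorial.
Here the groups are equatorial/axial → same face → cis.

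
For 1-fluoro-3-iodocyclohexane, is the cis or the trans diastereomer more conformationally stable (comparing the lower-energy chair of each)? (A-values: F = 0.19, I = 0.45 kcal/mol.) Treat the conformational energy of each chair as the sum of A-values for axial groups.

cis

At 1,3 positions (parity same): cis → (e,e or a,a); trans → (a,e or e,a).
Best chair for cis: E = 0.00 kcal/mol; best chair for trans: E = 0.19 kcal/mol.
The cis isomer is lower by 0.19 kcal/mol.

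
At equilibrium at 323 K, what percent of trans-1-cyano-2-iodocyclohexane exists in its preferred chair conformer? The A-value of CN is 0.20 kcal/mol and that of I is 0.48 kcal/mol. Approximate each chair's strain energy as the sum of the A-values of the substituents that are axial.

C1 and C2 have opposite parity, so for the trans isomer the two substituents are e,e in one chair and a,a in the other.
Chair I (cyano axial, iodo axial): E = 0.68 kcal/mol; chair II (cyano equatorial, iodo equatorial): E = 0.00 kcal/mol.
ΔG = 0.68 kcal/mol between the two chairs.
K = exp(ΔG/RT) with R = 1.987×10⁻³ kcal mol⁻¹ K⁻¹ and T = 323 K gives K ≈ 2.88.
Fraction in the lower-energy chair = K/(K+1) = 74.3%.

74.3%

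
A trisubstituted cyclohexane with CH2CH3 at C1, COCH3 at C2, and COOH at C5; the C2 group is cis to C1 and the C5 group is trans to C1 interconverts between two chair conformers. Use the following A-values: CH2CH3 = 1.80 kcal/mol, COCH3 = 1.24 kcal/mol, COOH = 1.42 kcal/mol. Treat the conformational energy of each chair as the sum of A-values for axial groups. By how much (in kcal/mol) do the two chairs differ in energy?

0.86 kcal/mol

Chair I (ethyl axial, acetyl equatorial, carboxyl equatorial): E = 1.80 kcal/mol.
Chair II (ethyl equatorial, acetyl axial, carboxyl axial): E = 2.66 kcal/mol.
ΔE = 2.66 − 1.80 = 0.86 kcal/mol; chair I is more stable.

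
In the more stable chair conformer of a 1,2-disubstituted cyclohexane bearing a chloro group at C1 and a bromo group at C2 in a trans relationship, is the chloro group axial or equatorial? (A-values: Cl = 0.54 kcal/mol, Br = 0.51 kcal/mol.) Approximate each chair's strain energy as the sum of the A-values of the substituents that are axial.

C1 and C2 have opposite parity, so for the trans isomer the two substituents are e,e in one chair and a,a in the other.
Chair I (chloro axial, bromo axial): E = 1.05 kcal/mol.
Chair II (chloro equatorial, bromo equatorial): E = 0.00 kcal/mol.
Chair II is the more stable (lower-energy) conformer, and in that chair the chloro group is equatorial.

equatorial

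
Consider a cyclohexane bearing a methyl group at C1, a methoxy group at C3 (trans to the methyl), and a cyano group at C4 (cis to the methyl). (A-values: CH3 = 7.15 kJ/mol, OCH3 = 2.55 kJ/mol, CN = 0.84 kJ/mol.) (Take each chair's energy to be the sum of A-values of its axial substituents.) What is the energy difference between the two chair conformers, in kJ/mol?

3.76 kJ/mol

Chair I (methyl axial, methoxy equatorial, cyano equatorial): E = 7.15 kJ/mol.
Chair II (methyl equatorial, methoxy axial, cyano axial): E = 3.39 kJ/mol.
ΔE = 7.15 − 3.39 = 3.76 kJ/mol; chair II is more stable.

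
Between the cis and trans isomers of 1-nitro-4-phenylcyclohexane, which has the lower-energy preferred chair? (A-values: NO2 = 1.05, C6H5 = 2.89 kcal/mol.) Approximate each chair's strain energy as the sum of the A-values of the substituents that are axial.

trans

At 1,4 positions (parity opposite): cis → (a,e or e,a); trans → (e,e or a,a).
Best chair for cis: E = 1.05 kcal/mol; best chair for trans: E = 0.00 kcal/mol.
The trans isomer is lower by 1.05 kcal/mol.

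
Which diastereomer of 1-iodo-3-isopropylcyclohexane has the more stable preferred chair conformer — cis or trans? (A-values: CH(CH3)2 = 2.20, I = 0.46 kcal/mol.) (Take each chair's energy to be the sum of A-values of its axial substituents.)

At 1,3 positions (parity same): cis → (e,e or a,a); trans → (a,e or e,a).
Best chair for cis: E = 0.00 kcal/mol; best chair for trans: E = 0.46 kcal/mol.
The cis isomer is lower by 0.46 kcal/mol.

cis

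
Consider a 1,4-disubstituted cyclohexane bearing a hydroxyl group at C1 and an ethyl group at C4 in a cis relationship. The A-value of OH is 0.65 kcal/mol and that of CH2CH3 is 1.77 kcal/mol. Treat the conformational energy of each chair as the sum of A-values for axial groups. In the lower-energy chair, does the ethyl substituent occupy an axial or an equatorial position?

equatorial

C1 and C4 have opposite parity, so for the cis isomer the two substituents are one axial and one equatorial in each chair.
Chair I (hydroxyl axial, ethyl equatorial): E = 0.65 kcal/mol.
Chair II (hydroxyl equatorial, ethyl axial): E = 1.77 kcal/mol.
Chair I is the more stable (lower-energy) conformer, and in that chair the ethyl group is equatorial.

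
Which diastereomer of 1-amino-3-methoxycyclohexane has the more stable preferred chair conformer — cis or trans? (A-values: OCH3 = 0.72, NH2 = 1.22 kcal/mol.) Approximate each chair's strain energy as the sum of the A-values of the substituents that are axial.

At 1,3 positions (parity same): cis → (e,e or a,a); trans → (a,e or e,a).
Best chair for cis: E = 0.00 kcal/mol; best chair for trans: E = 0.72 kcal/mol.
The cis isomer is lower by 0.72 kcal/mol.

cis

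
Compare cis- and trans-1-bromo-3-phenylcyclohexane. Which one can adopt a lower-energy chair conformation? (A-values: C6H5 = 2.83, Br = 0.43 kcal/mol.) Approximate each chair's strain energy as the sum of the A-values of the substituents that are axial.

cis

At 1,3 positions (parity same): cis → (e,e or a,a); trans → (a,e or e,a).
Best chair for cis: E = 0.00 kcal/mol; best chair for trans: E = 0.43 kcal/mol.
The cis isomer is lower by 0.43 kcal/mol.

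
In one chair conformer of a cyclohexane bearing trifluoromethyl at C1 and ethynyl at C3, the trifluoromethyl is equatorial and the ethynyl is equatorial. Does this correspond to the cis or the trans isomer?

cis

C1 and C3 have the same parity, so their axial bonds point in the same direction.
With same-parity carbons, two substituents on the same face are both axial or both equatorial; opposite faces give one of each.
Here the groups are equatorial/equatorial → same face → cis.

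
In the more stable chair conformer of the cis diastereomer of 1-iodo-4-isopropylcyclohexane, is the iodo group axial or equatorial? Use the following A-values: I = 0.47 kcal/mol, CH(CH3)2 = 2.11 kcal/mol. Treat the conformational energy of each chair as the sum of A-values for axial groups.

axial

C1 and C4 have opposite parity, so for the cis isomer the two substituents are one axial and one equatorial in each chair.
Chair I (iodo axial, isopropyl equatorial): E = 0.47 kcal/mol.
Chair II (iodo equatorial, isopropyl axial): E = 2.11 kcal/mol.
Chair I is the more stable (lower-energy) conformer, and in that chair the iodo group is axial.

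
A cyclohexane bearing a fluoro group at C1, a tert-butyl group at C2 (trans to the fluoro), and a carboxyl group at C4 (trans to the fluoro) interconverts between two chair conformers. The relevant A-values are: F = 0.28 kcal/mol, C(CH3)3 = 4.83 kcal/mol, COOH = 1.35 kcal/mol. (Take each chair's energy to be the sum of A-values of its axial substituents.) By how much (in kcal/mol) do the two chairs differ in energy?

Chair I (fluoro axial, tert-butyl axial, carboxyl axial): E = 6.46 kcal/mol.
Chair II (fluoro equatorial, tert-butyl equatorial, carboxyl equatorial): E = 0.00 kcal/mol.
ΔE = 6.46 − 0.00 = 6.46 kcal/mol; chair II is more stable.

6.46 kcal/mol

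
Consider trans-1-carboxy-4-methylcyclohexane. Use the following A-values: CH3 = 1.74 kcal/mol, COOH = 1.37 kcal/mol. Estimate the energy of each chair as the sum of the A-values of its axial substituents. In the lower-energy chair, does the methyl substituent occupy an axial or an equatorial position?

C1 and C4 have opposite parity, so for the trans isomer the two substituents are e,e in one chair and a,a in the other.
Chair I (methyl axial, carboxyl axial): E = 3.11 kcal/mol.
Chair II (methyl equatorial, carboxyl equatorial): E = 0.00 kcal/mol.
Chair II is the more stable (lower-energy) conformer, and in that chair the methyl group is equatorial.

equatorial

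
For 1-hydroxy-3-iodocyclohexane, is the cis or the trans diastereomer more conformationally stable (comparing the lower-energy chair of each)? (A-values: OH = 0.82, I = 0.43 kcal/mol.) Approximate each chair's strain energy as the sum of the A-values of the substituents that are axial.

At 1,3 positions (parity same): cis → (e,e or a,a); trans → (a,e or e,a).
Best chair for cis: E = 0.00 kcal/mol; best chair for trans: E = 0.43 kcal/mol.
The cis isomer is lower by 0.43 kcal/mol.

cis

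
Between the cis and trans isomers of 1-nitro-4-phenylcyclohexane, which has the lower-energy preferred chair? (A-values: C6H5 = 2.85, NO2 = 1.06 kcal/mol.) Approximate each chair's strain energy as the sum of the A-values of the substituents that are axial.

trans

At 1,4 positions (parity opposite): cis → (a,e or e,a); trans → (e,e or a,a).
Best chair for cis: E = 1.06 kcal/mol; best chair for trans: E = 0.00 kcal/mol.
The trans isomer is lower by 1.06 kcal/mol.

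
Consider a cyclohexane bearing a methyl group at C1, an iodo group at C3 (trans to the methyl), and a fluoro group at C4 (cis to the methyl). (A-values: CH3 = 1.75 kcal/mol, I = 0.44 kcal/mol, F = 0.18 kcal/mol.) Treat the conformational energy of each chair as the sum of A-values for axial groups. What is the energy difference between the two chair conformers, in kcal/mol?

1.13 kcal/mol

Chair I (methyl axial, iodo equatorial, fluoro equatorial): E = 1.75 kcal/mol.
Chair II (methyl equatorial, iodo axial, fluoro axial): E = 0.62 kcal/mol.
ΔE = 1.75 − 0.62 = 1.13 kcal/mol; chair II is more stable.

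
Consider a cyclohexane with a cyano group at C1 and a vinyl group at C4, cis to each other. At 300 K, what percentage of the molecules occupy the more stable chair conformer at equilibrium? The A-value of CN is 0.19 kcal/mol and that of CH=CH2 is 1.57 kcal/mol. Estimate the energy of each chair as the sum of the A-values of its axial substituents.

C1 and C4 have opposite parity, so for the cis isomer the two substituents are one axial and one equatorial in each chair.
Chair I (cyano axial, vinyl equatorial): E = 0.19 kcal/mol; chair II (cyano equatorial, vinyl axial): E = 1.57 kcal/mol.
ΔG = 1.38 kcal/mol between the two chairs.
K = exp(ΔG/RT) with R = 1.987×10⁻³ kcal mol⁻¹ K⁻¹ and T = 300 K gives K ≈ 10.1.
Fraction in the lower-energy chair = K/(K+1) = 91.0%.

91.0%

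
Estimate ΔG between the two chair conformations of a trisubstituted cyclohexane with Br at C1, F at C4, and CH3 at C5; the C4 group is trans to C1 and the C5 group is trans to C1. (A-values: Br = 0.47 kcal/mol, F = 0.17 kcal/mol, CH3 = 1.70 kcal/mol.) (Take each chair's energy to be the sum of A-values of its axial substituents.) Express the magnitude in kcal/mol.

Chair I (bromo axial, fluoro axial, methyl equatorial): E = 0.64 kcal/mol.
Chair II (bromo equatorial, fluoro equatorial, methyl axial): E = 1.70 kcal/mol.
ΔE = 1.70 − 0.64 = 1.06 kcal/mol; chair I is more stable.

1.06 kcal/mol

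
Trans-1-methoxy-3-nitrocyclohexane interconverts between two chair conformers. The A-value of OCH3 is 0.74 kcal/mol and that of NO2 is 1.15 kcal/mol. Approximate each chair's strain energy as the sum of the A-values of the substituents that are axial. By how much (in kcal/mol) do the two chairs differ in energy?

0.41 kcal/mol

C1 and C3 have the same parity, so for the trans isomer the two substituents are one axial and one equatorial in each chair.
Chair I (methoxy axial, nitro equatorial): E = 0.74 kcal/mol.
Chair II (methoxy equatorial, nitro axial): E = 1.15 kcal/mol.
ΔE = 1.15 − 0.74 = 0.41 kcal/mol; chair I is more stable.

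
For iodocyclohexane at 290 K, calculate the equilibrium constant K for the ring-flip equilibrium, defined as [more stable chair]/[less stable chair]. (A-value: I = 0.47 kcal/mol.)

K ≈ 2.26

One chair has the iodo group axial (E = 0.47 kcal/mol) and the other has it equatorial (E = 0).
ΔG = 0.47 kcal/mol between the two chairs.
K = exp(ΔG/RT) with R = 1.987×10⁻³ kcal mol⁻¹ K⁻¹ and T = 290 K gives K ≈ 2.26.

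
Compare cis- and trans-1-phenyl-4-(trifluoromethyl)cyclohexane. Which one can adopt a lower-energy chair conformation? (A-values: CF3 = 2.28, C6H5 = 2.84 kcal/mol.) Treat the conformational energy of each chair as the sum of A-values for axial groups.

trans

At 1,4 positions (parity opposite): cis → (a,e or e,a); trans → (e,e or a,a).
Best chair for cis: E = 2.28 kcal/mol; best chair for trans: E = 0.00 kcal/mol.
The trans isomer is lower by 2.28 kcal/mol.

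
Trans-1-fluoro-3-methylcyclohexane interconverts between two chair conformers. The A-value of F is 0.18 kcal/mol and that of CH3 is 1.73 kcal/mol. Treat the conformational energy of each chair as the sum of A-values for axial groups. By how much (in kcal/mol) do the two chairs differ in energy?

C1 and C3 have the same parity, so for the trans isomer the two substituents are one axial and one equatorial in each chair.
Chair I (fluoro axial, methyl equatorial): E = 0.18 kcal/mol.
Chair II (fluoro equatorial, methyl axial): E = 1.73 kcal/mol.
ΔE = 1.73 − 0.18 = 1.55 kcal/mol; chair I is more stable.

1.55 kcal/mol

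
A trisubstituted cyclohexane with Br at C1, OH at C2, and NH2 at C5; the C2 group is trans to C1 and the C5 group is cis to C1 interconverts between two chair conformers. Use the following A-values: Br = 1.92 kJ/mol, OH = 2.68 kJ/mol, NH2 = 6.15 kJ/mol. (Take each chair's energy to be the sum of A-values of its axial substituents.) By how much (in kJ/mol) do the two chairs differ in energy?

10.75 kJ/mol

Chair I (bromo axial, hydroxyl axial, amino axial): E = 10.75 kJ/mol.
Chair II (bromo equatorial, hydroxyl equatorial, amino equatorial): E = 0.00 kJ/mol.
ΔE = 10.75 − 0.00 = 10.75 kJ/mol; chair II is more stable.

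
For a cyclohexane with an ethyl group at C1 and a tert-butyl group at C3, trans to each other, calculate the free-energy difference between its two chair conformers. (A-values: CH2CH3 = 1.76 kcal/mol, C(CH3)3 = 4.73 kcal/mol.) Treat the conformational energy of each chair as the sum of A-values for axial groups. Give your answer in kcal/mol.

2.97 kcal/mol

C1 and C3 have the same parity, so for the trans isomer the two substituents are one axial and one equatorial in each chair.
Chair I (ethyl axial, tert-butyl equatorial): E = 1.76 kcal/mol.
Chair II (ethyl equatorial, tert-butyl axial): E = 4.73 kcal/mol.
ΔE = 4.73 − 1.76 = 2.97 kcal/mol; chair I is more stable.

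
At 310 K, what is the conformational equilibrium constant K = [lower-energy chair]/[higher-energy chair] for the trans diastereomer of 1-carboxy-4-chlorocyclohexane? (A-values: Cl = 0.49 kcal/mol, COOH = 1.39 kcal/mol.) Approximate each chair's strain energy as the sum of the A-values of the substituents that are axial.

K ≈ 21.2

C1 and C4 have opposite parity, so for the trans isomer the two substituents are e,e in one chair and a,a in the other.
Chair I (chloro axial, carboxyl axial): E = 1.88 kcal/mol; chair II (chloro equatorial, carboxyl equatorial): E = 0.00 kcal/mol.
ΔG = 1.88 kcal/mol between the two chairs.
K = exp(ΔG/RT) with R = 1.987×10⁻³ kcal mol⁻¹ K⁻¹ and T = 310 K gives K ≈ 21.2.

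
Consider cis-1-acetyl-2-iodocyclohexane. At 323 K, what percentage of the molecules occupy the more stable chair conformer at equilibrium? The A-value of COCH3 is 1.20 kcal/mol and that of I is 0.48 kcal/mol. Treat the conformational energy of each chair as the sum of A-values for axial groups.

C1 and C2 have opposite parity, so for the cis isomer the two substituents are one axial and one equatorial in each chair.
Chair I (acetyl axial, iodo equatorial): E = 1.20 kcal/mol; chair II (acetyl equatorial, iodo axial): E = 0.48 kcal/mol.
ΔG = 0.72 kcal/mol between the two chairs.
K = exp(ΔG/RT) with R = 1.987×10⁻³ kcal mol⁻¹ K⁻¹ and T = 323 K gives K ≈ 3.07.
Fraction in the lower-energy chair = K/(K+1) = 75.4%.

75.4%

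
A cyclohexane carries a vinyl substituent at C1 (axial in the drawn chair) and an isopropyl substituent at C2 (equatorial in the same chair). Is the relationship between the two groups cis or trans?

C1 and C2 have opposite parity, so their axial bonds point in opposite directions.
With opposite-parity carbons, two substituents on the same face are one axial and one equatorial; opposite faces give both axial or both equatorial.
Here the groups are axial/equatorial → same face → cis.

cis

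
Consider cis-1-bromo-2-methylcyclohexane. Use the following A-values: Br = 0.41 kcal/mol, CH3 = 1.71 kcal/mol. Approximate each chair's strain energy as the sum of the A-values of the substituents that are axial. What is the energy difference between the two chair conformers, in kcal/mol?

C1 and C2 have opposite parity, so for the cis isomer the two substituents are one axial and one equatorial in each chair.
Chair I (bromo axial, methyl equatorial): E = 0.41 kcal/mol.
Chair II (bromo equatorial, methyl axial): E = 1.71 kcal/mol.
ΔE = 1.71 − 0.41 = 1.30 kcal/mol; chair I is more stable.

1.30 kcal/mol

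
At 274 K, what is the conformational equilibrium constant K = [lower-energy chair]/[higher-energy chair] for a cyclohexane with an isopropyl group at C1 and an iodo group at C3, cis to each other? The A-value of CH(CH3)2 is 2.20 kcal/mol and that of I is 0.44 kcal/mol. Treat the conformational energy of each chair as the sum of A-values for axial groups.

C1 and C3 have the same parity, so for the cis isomer the two substituents are e,e in one chair and a,a in the other.
Chair I (isopropyl axial, iodo axial): E = 2.64 kcal/mol; chair II (isopropyl equatorial, iodo equatorial): E = 0.00 kcal/mol.
ΔG = 2.64 kcal/mol between the two chairs.
K = exp(ΔG/RT) with R = 1.987×10⁻³ kcal mol⁻¹ K⁻¹ and T = 274 K gives K ≈ 128.

K ≈ 128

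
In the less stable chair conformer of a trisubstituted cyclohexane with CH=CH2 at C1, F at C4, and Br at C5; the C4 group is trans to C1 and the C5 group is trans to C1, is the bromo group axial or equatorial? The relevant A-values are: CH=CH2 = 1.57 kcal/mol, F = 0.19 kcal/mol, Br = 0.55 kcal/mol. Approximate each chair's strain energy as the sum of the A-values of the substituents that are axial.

Chair I (vinyl axial, fluoro axial, bromo equatorial): E = 1.76 kcal/mol.
Chair II (vinyl equatorial, fluoro equatorial, bromo axial): E = 0.55 kcal/mol.
Chair I is the less stable (higher-energy) conformer, and in that chair the bromo group is equatorial.

equatorial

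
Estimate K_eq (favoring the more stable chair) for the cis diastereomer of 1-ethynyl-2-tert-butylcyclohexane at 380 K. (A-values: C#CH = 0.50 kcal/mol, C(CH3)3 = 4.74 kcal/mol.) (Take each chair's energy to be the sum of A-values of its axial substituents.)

C1 and C2 have opposite parity, so for the cis isomer the two substituents are one axial and one equatorial in each chair.
Chair I (ethynyl axial, tert-butyl equatorial): E = 0.50 kcal/mol; chair II (ethynyl equatorial, tert-butyl axial): E = 4.74 kcal/mol.
ΔG = 4.24 kcal/mol between the two chairs.
K = exp(ΔG/RT) with R = 1.987×10⁻³ kcal mol⁻¹ K⁻¹ and T = 380 K gives K ≈ 275.

K ≈ 275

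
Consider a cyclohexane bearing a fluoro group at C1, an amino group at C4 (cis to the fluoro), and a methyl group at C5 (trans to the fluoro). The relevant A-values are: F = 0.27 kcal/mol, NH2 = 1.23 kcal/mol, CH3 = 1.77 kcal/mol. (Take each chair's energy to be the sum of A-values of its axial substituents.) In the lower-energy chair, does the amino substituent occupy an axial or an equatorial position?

Chair I (fluoro axial, amino equatorial, methyl equatorial): E = 0.27 kcal/mol.
Chair II (fluoro equatorial, amino axial, methyl axial): E = 3.00 kcal/mol.
Chair I is the more stable (lower-energy) conformer, and in that chair the amino group is equatorial.

equatorial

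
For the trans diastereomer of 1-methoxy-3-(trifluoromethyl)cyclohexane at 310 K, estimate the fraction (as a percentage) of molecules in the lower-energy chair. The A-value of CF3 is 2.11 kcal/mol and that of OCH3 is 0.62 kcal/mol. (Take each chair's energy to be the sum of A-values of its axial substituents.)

91.8%

C1 and C3 have the same parity, so for the trans isomer the two substituents are one axial and one equatorial in each chair.
Chair I (trifluoromethyl axial, methoxy equatorial): E = 2.11 kcal/mol; chair II (trifluoromethyl equatorial, methoxy axial): E = 0.62 kcal/mol.
ΔG = 1.49 kcal/mol between the two chairs.
K = exp(ΔG/RT) with R = 1.987×10⁻³ kcal mol⁻¹ K⁻¹ and T = 310 K gives K ≈ 11.2.
Fraction in the lower-energy chair = K/(K+1) = 91.8%.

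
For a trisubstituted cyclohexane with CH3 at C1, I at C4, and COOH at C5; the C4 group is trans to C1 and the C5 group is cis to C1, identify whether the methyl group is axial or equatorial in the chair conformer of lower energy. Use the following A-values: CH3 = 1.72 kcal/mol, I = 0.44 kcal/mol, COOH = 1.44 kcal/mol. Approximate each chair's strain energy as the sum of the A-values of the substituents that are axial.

Chair I (methyl axial, iodo axial, carboxyl axial): E = 3.60 kcal/mol.
Chair II (methyl equatorial, iodo equatorial, carboxyl equatorial): E = 0.00 kcal/mol.
Chair II is the more stable (lower-energy) conformer, and in that chair the methyl group is equatorial.

equatorial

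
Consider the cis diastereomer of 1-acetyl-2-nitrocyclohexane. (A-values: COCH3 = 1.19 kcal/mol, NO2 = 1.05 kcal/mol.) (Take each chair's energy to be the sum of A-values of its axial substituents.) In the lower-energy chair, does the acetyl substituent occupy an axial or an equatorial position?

C1 and C2 have opposite parity, so for the cis isomer the two substituents are one axial and one equatorial in each chair.
Chair I (acetyl axial, nitro equatorial): E = 1.19 kcal/mol.
Chair II (acetyl equatorial, nitro axial): E = 1.05 kcal/mol.
Chair II is the more stable (lower-energy) conformer, and in that chair the acetyl group is equatorial.

equatorial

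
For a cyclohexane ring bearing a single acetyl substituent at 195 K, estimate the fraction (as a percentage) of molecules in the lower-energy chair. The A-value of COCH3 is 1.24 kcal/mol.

One chair has the acetyl group axial (E = 1.24 kcal/mol) and the other has it equatorial (E = 0).
ΔG = 1.24 kcal/mol between the two chairs.
K = exp(ΔG/RT) with R = 1.987×10⁻³ kcal mol⁻¹ K⁻¹ and T = 195 K gives K ≈ 24.5.
Fraction in the lower-energy chair = K/(K+1) = 96.1%.

96.1%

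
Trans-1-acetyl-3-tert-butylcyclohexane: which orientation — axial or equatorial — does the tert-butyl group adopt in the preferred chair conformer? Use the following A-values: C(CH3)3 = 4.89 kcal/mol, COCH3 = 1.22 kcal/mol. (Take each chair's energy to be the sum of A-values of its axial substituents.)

equatorial

C1 and C3 have the same parity, so for the trans isomer the two substituents are one axial and one equatorial in each chair.
Chair I (tert-butyl axial, acetyl equatorial): E = 4.89 kcal/mol.
Chair II (tert-butyl equatorial, acetyl axial): E = 1.22 kcal/mol.
Chair II is the more stable (lower-energy) conformer, and in that chair the tert-butyl group is equatorial.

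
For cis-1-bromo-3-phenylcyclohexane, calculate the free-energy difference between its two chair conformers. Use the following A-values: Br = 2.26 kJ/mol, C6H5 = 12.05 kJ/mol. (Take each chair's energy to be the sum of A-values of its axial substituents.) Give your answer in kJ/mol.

14.31 kJ/mol

C1 and C3 have the same parity, so for the cis isomer the two substituents are e,e in one chair and a,a in the other.
Chair I (bromo axial, phenyl axial): E = 14.31 kJ/mol.
Chair II (bromo equatorial, phenyl equatorial): E = 0.00 kJ/mol.
ΔE = 14.31 − 0.00 = 14.31 kJ/mol; chair II is more stable.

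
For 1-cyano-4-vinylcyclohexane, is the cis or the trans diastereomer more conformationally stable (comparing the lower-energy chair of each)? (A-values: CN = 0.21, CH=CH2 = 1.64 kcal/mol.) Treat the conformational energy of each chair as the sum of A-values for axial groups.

trans

At 1,4 positions (parity opposite): cis → (a,e or e,a); trans → (e,e or a,a).
Best chair for cis: E = 0.21 kcal/mol; best chair for trans: E = 0.00 kcal/mol.
The trans isomer is lower by 0.21 kcal/mol.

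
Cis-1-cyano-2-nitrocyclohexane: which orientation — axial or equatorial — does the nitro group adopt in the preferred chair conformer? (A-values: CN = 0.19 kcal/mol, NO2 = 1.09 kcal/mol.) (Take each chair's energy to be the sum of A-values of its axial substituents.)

C1 and C2 have opposite parity, so for the cis isomer the two substituents are one axial and one equatorial in each chair.
Chair I (cyano axial, nitro equatorial): E = 0.19 kcal/mol.
Chair II (cyano equatorial, nitro axial): E = 1.09 kcal/mol.
Chair I is the more stable (lower-energy) conformer, and in that chair the nitro group is equatorial.

equatorial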